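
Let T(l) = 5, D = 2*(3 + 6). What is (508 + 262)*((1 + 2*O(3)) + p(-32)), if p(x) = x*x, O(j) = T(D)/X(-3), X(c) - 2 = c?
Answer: 781550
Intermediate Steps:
X(c) = 2 + c
D = 18 (D = 2*9 = 18)
O(j) = -5 (O(j) = 5/(2 - 3) = 5/(-1) = 5*(-1) = -5)
p(x) = x²
(508 + 262)*((1 + 2*O(3)) + p(-32)) = (508 + 262)*((1 + 2*(-5)) + (-32)²) = 770*((1 - 10) + 1024) = 770*(-9 + 1024) = 770*1015 = 781550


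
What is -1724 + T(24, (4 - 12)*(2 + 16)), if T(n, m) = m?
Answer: -1868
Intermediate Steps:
-1724 + T(24, (4 - 12)*(2 + 16)) = -1724 + (4 - 12)*(2 + 16) = -1724 - 8*18 = -1724 - 144 = -1868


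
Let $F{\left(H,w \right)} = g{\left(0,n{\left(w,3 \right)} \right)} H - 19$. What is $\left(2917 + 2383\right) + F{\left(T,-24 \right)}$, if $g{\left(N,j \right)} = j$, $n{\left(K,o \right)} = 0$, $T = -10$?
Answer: $5281$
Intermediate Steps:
$F{\left(H,w \right)} = -19$ ($F{\left(H,w \right)} = 0 H - 19 = 0 - 19 = -19$)
$\left(2917 + 2383\right) + F{\left(T,-24 \right)} = \left(2917 + 2383\right) - 19 = 5300 - 19 = 5281$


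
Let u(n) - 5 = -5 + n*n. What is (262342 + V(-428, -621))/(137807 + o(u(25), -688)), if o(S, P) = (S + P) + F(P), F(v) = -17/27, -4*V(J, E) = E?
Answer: 28349703/14876284 ≈ 1.9057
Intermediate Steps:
u(n) = n**2 (u(n) = 5 + (-5 + n*n) = 5 + (-5 + n**2) = n**2)
V(J, E) = -E/4
F(v) = -17/27 (F(v) = -17*1/27 = -17/27)
o(S, P) = -17/27 + P + S (o(S, P) = (S + P) - 17/27 = (P + S) - 17/27 = -17/27 + P + S)
(262342 + V(-428, -621))/(137807 + o(u(25), -688)) = (262342 - 1/4*(-621))/(137807 + (-17/27 - 688 + 25**2)) = (262342 + 621/4)/(137807 + (-17/27 - 688 + 625)) = 1049989/(4*(137807 - 1718/27)) = 1049989/(4*(3719071/27)) = (1049989/4)*(27/3719071) = 28349703/14876284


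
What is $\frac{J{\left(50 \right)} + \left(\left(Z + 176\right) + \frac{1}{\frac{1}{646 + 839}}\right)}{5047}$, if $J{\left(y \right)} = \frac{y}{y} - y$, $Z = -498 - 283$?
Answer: $\frac{831}{5047} \approx 0.16465$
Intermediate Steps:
$Z = -781$ ($Z = -498 - 283 = -781$)
$J{\left(y \right)} = 1 - y$
$\frac{J{\left(50 \right)} + \left(\left(Z + 176\right) + \frac{1}{\frac{1}{646 + 839}}\right)}{5047} = \frac{\left(1 - 50\right) + \left(\left(-781 + 176\right) + \frac{1}{\frac{1}{646 + 839}}\right)}{5047} = \left(\left(1 - 50\right) - \left(605 - \frac{1}{\frac{1}{1485}}\right)\right) \frac{1}{5047} = \left(-49 - \left(605 - \frac{1}{\frac{1}{1485}}\right)\right) \frac{1}{5047} = \left(-49 + \left(-605 + 1485\right)\right) \frac{1}{5047} = \left(-49 + 880\right) \frac{1}{5047} = 831 \cdot \frac{1}{5047} = \frac{831}{5047}$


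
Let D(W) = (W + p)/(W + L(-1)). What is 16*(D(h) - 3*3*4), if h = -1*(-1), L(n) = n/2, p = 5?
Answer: -384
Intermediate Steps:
L(n) = n/2 (L(n) = n*(½) = n/2)
h = 1
D(W) = (5 + W)/(-½ + W) (D(W) = (W + 5)/(W + (½)*(-1)) = (5 + W)/(W - ½) = (5 + W)/(-½ + W))
16*(D(h) - 3*3*4) = 16*(2*(5 + 1)/(-1 + 2*1) - 3*3*4) = 16*(2*6/(-1 + 2) - 9*4) = 16*(2*6/1 - 36) = 16*(2*1*6 - 36) = 16*(12 - 36) = 16*(-24) = -384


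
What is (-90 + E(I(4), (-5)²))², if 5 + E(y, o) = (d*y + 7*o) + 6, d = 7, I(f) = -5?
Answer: 2601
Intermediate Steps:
E(y, o) = 1 + 7*o + 7*y (E(y, o) = -5 + ((7*y + 7*o) + 6) = -5 + ((7*o + 7*y) + 6) = -5 + (6 + 7*o + 7*y) = 1 + 7*o + 7*y)
(-90 + E(I(4), (-5)²))² = (-90 + (1 + 7*(-5)² + 7*(-5)))² = (-90 + (1 + 7*25 - 35))² = (-90 + (1 + 175 - 35))² = (-90 + 141)² = 51² = 2601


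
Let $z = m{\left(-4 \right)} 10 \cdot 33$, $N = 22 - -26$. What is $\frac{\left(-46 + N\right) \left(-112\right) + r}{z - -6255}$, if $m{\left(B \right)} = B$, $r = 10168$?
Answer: $\frac{9944}{4935} \approx 2.015$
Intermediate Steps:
$N = 48$ ($N = 22 + 26 = 48$)
$z = -1320$ ($z = \left(-4\right) 10 \cdot 33 = \left(-40\right) 33 = -1320$)
$\frac{\left(-46 + N\right) \left(-112\right) + r}{z - -6255} = \frac{\left(-46 + 48\right) \left(-112\right) + 10168}{-1320 - -6255} = \frac{2 \left(-112\right) + 10168}{-1320 + 6255} = \frac{-224 + 10168}{4935} = 9944 \cdot \frac{1}{4935} = \frac{9944}{4935}$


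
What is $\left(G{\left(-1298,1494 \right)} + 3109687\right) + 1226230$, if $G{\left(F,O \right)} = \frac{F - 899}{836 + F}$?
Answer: $\frac{2003195851}{462} \approx 4.3359 \cdot 10^{6}$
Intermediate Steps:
$G{\left(F,O \right)} = \frac{-899 + F}{836 + F}$
$\left(G{\left(-1298,1494 \right)} + 3109687\right) + 1226230 = \left(\frac{-899 - 1298}{836 - 1298} + 3109687\right) + 1226230 = \left(\frac{1}{-462} \left(-2197\right) + 3109687\right) + 1226230 = \left(\left(- \frac{1}{462}\right) \left(-2197\right) + 3109687\right) + 1226230 = \left(\frac{2197}{462} + 3109687\right) + 1226230 = \frac{1436677591}{462} + 1226230 = \frac{2003195851}{462}$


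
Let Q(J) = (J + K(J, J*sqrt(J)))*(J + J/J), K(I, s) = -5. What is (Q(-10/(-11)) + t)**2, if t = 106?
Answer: 141158161/14641 ≈ 9641.3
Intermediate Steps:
Q(J) = (1 + J)*(-5 + J) (Q(J) = (J - 5)*(J + J/J) = (-5 + J)*(J + 1) = (-5 + J)*(1 + J) = (1 + J)*(-5 + J))
(Q(-10/(-11)) + t)**2 = ((-5 + (-10/(-11))**2 - (-40)/(-11)) + 106)**2 = ((-5 + (-10*(-1/11))**2 - (-40)*(-1)/11) + 106)**2 = ((-5 + (10/11)**2 - 4*10/11) + 106)**2 = ((-5 + 100/121 - 40/11) + 106)**2 = (-945/121 + 106)**2 = (11881/121)**2 = 141158161/14641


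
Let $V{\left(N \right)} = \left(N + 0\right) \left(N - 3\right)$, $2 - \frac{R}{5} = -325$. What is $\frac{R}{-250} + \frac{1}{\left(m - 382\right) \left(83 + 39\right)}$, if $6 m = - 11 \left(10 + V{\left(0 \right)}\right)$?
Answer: $- \frac{11978211}{1831525} \approx -6.54$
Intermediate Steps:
$R = 1635$ ($R = 10 - -1625 = 10 + 1625 = 1635$)
$V{\left(N \right)} = N \left(-3 + N\right)$
$m = - \frac{55}{3}$ ($m = \frac{\left(-11\right) \left(10 + 0 \left(-3 + 0\right)\right)}{6} = \frac{\left(-11\right) \left(10 + 0 \left(-3\right)\right)}{6} = \frac{\left(-11\right) \left(10 + 0\right)}{6} = \frac{\left(-11\right) 10}{6} = \frac{1}{6} \left(-110\right) = - \frac{55}{3} \approx -18.333$)
$\frac{R}{-250} + \frac{1}{\left(m - 382\right) \left(83 + 39\right)} = \frac{1635}{-250} + \frac{1}{\left(- \frac{55}{3} - 382\right) \left(83 + 39\right)} = 1635 \left(- \frac{1}{250}\right) + \frac{1}{\left(- \frac{1201}{3}\right) 122} = - \frac{327}{50} - \frac{3}{146522} = - \frac{11978211}{1831525}$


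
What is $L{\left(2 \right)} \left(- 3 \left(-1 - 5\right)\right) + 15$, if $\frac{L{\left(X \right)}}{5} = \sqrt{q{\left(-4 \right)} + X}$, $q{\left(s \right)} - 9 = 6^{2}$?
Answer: $15 + 90 \sqrt{47} \approx 632.01$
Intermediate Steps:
$q{\left(s \right)} = 45$ ($q{\left(s \right)} = 9 + 6^{2} = 9 + 36 = 45$)
$L{\left(X \right)} = 5 \sqrt{45 + X}$
$L{\left(2 \right)} \left(- 3 \left(-1 - 5\right)\right) + 15 = 5 \sqrt{45 + 2} \left(- 3 \left(-1 - 5\right)\right) + 15 = 5 \sqrt{47} \left(\left(-3\right) \left(-6\right)\right) + 15 = 5 \sqrt{47} \cdot 18 + 15 = 90 \sqrt{47} + 15 = 15 + 90 \sqrt{47}$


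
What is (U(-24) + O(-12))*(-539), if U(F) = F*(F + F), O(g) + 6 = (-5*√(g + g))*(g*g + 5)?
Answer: -617694 + 803110*I*√6 ≈ -6.1769e+5 + 1.9672e+6*I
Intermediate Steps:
O(g) = -6 - 5*√2*√g*(5 + g²) (O(g) = -6 + (-5*√(g + g))*(g*g + 5) = -6 + (-5*√2*√g)*(g² + 5) = -6 + (-5*√2*√g)*(5 + g²) = -6 - 5*√2*√g*(5 + g²))
U(F) = 2*F² (U(F) = F*(2*F) = 2*F²)
(U(-24) + O(-12))*(-539) = (2*(-24)² + (-6 - 25*√2*√(-12) - 5*√2*(-12)^(5/2)))*(-539) = (2*576 + (-6 - 25*√2*2*I*√3 - 5*√2*288*I*√3))*(-539) = (1152 + (-6 - 50*I*√6 - 1440*I*√6))*(-539) = (1152 + (-6 - 1490*I*√6))*(-539) = (1146 - 1490*I*√6)*(-539) = -617694 + 803110*I*√6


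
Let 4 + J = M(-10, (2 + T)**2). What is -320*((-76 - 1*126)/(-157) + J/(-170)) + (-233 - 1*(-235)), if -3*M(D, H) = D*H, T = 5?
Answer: -879154/8007 ≈ -109.80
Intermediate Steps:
M(D, H) = -D*H/3
J = 478/3 (J = -4 - 1/3*(-10)*(2 + 5)**2 = -4 - 1/3*(-10)*7**2 = -4 - 1/3*(-10)*49 = -4 + 490/3 = 478/3 ≈ 159.33)
-320*((-76 - 1*126)/(-157) + J/(-170)) + (-233 - 1*(-235)) = -320*((-76 - 1*126)/(-157) + (478/3)/(-170)) + (-233 - 1*(-235)) = -320*((-76 - 126)*(-1/157) + (478/3)*(-1/170)) + (-233 + 235) = -320*(-202*(-1/157) - 239/255) + 2 = -320*(202/157 - 239/255) + 2 = -320*13987/40035 + 2 = -895168/8007 + 2 = -879154/8007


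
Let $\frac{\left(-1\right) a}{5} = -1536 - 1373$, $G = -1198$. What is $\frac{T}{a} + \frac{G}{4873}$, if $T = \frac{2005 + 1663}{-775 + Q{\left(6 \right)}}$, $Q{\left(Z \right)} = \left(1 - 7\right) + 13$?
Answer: $- \frac{3350051261}{13608534720} \approx -0.24617$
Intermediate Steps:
$Q{\left(Z \right)} = 7$ ($Q{\left(Z \right)} = -6 + 13 = 7$)
$a = 14545$ ($a = - 5 \left(-1536 - 1373\right) = \left(-5\right) \left(-2909\right) = 14545$)
$T = - \frac{917}{192}$ ($T = \frac{2005 + 1663}{-775 + 7} = \frac{3668}{-768} = 3668 \left(- \frac{1}{768}\right) = - \frac{917}{192} \approx -4.776$)
$\frac{T}{a} + \frac{G}{4873} = - \frac{917}{192 \cdot 14545} - \frac{1198}{4873} = \left(- \frac{917}{192}\right) \frac{1}{14545} - \frac{1198}{4873} = - \frac{917}{2792640} - \frac{1198}{4873} = - \frac{3350051261}{13608534720}$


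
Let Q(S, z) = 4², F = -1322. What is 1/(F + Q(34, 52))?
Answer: -1/1306 ≈ -0.00076570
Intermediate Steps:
Q(S, z) = 16
1/(F + Q(34, 52)) = 1/(-1322 + 16) = 1/(-1306) = -1/1306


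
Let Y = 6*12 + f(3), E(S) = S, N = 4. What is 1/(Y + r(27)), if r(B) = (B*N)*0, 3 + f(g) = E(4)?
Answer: 1/73 ≈ 0.013699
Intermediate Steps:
f(g) = 1 (f(g) = -3 + 4 = 1)
r(B) = 0 (r(B) = (B*4)*0 = (4*B)*0 = 0)
Y = 73 (Y = 6*12 + 1 = 72 + 1 = 73)
1/(Y + r(27)) = 1/(73 + 0) = 1/73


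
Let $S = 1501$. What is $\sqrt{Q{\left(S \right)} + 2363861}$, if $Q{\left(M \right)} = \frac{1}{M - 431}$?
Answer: $\frac{\sqrt{2706384459970}}{1070} \approx 1537.5$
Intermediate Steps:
$Q{\left(M \right)} = \frac{1}{-431 + M}$
$\sqrt{Q{\left(S \right)} + 2363861} = \sqrt{\frac{1}{-431 + 1501} + 2363861} = \sqrt{\frac{1}{1070} + 2363861} = \sqrt{\frac{2529331271}{1070}} = \frac{\sqrt{2706384459970}}{1070}$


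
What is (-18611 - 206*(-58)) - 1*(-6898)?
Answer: 235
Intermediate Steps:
(-18611 - 206*(-58)) - 1*(-6898) = (-18611 + 11948) + 6898 = -6663 + 6898 = 235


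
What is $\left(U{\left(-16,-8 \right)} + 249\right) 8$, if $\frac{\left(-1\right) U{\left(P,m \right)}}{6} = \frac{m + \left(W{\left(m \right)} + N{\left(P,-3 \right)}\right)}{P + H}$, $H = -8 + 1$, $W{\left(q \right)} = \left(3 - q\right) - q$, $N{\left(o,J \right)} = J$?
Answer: $\frac{46200}{23} \approx 2008.7$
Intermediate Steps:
$W{\left(q \right)} = 3 - 2 q$
$H = -7$
$U{\left(P,m \right)} = \frac{6 m}{-7 + P}$ ($U{\left(P,m \right)} = - 6 \frac{m - 2 m}{P - 7} = - 6 \frac{m - 2 m}{-7 + P} = - 6 \frac{\left(-1\right) m}{-7 + P} = - 6 \left(- \frac{m}{-7 + P}\right) = \frac{6 m}{-7 + P}$)
$\left(U{\left(-16,-8 \right)} + 249\right) 8 = \left(6 \left(-8\right) \frac{1}{-7 - 16} + 249\right) 8 = \left(6 \left(-8\right) \frac{1}{-23} + 249\right) 8 = \left(6 \left(-8\right) \left(- \frac{1}{23}\right) + 249\right) 8 = \left(\frac{48}{23} + 249\right) 8 = \frac{5775}{23} \cdot 8 = \frac{46200}{23}$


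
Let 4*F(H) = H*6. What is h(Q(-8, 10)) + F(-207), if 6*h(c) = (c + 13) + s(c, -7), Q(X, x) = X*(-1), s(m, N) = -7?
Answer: -1849/6 ≈ -308.17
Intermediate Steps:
F(H) = 3*H/2 (F(H) = (H*6)/4 = (6*H)/4 = 3*H/2)
Q(X, x) = -X
h(c) = 1 + c/6 (h(c) = ((c + 13) - 7)/6 = ((13 + c) - 7)/6 = (6 + c)/6 = 1 + c/6)
h(Q(-8, 10)) + F(-207) = (1 + (-1*(-8))/6) + (3/2)*(-207) = (1 + (⅙)*8) - 621/2 = (1 + 4/3) - 621/2 = 7/3 - 621/2 = -1849/6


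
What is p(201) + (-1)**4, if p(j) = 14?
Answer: 15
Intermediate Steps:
p(201) + (-1)**4 = 14 + (-1)**4 = 14 + 1 = 15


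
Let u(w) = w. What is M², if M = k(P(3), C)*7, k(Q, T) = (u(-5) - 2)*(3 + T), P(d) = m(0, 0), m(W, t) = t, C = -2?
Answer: 2401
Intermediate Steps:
P(d) = 0
k(Q, T) = -21 - 7*T (k(Q, T) = (-5 - 2)*(3 + T) = -7*(3 + T) = -21 - 7*T)
M = -49 (M = (-21 - 7*(-2))*7 = (-21 + 14)*7 = -7*7 = -49)
M² = (-49)² = 2401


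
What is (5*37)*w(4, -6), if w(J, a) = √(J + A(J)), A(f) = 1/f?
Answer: 185*√17/2 ≈ 381.39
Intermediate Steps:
w(J, a) = √(J + 1/J)
(5*37)*w(4, -6) = (5*37)*√(4 + 1/4) = 185*√(4 + ¼) = 185*√(17/4) = 185*(√17/2) = 185*√17/2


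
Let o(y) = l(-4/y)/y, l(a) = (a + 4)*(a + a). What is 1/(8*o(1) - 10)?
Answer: -1/10 ≈ -0.10000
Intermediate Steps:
l(a) = 2*a*(4 + a) (l(a) = (4 + a)*(2*a) = 2*a*(4 + a))
o(y) = -8*(4 - 4/y)/y**2 (o(y) = (2*(-4/y)*(4 - 4/y))/y = (-8*(4 - 4/y)/y)/y = -8*(4 - 4/y)/y**2)
1/(8*o(1) - 10) = 1/(8*(32*(1 - 1*1)/1**3) - 10) = 1/(8*(32*1*(1 - 1)) - 10) = 1/(8*(32*1*0) - 10) = 1/(8*0 - 10) = 1/(0 - 10) = 1/(-10) = -1/10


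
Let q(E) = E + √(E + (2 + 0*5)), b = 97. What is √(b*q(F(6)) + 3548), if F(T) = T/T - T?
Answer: √(3063 + 97*I*√3) ≈ 55.365 + 1.5173*I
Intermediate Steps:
F(T) = 1 - T
q(E) = E + √(2 + E) (q(E) = E + √(E + (2 + 0)) = E + √(E + 2) = E + √(2 + E))
√(b*q(F(6)) + 3548) = √(97*((1 - 1*6) + √(2 + (1 - 1*6))) + 3548) = √(97*((1 - 6) + √(2 + (1 - 6))) + 3548) = √(97*(-5 + √(2 - 5)) + 3548) = √(97*(-5 + √(-3)) + 3548) = √(97*(-5 + I*√3) + 3548) = √((-485 + 97*I*√3) + 3548) = √(3063 + 97*I*√3)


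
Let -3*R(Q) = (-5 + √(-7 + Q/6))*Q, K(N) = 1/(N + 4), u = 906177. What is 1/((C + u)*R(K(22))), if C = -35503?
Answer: 30420/2172766967 + 78*I*√42549/2172766967 ≈ 1.4001e-5 + 7.405e-6*I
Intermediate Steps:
K(N) = 1/(4 + N)
R(Q) = -Q*(-5 + √(-7 + Q/6))/3 (R(Q) = -(-5 + √(-7 + Q/6))*Q/3 = -Q*(-5 + √(-7 + Q/6))/3)
1/((C + u)*R(K(22))) = 1/((-35503 + 906177)*(((30 - √(-252 + 6/(4 + 22)))/(18*(4 + 22))))) = 1/(870674*(((1/18)*(30 - √(-252 + 6/26))/26))) = 1/(870674*(((1/18)*(1/26)*(30 - √(-252 + 6*(1/26)))))) = 1/(870674*(((1/18)*(1/26)*(30 - √(-252 + 3/13))))) = 1/(870674*(((1/18)*(1/26)*(30 - √(-3273/13))))) = 1/(870674*(((1/18)*(1/26)*(30 - I*√42549/13)))) = 1/(870674*(5/78 - I*√42549/6084))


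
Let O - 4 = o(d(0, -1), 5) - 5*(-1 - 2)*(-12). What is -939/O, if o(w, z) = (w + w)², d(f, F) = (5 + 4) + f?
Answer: -939/148 ≈ -6.3446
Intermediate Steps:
d(f, F) = 9 + f
o(w, z) = 4*w² (o(w, z) = (2*w)² = 4*w²)
O = 148 (O = 4 + (4*(9 + 0)² - 5*(-1 - 2)*(-12)) = 4 + (4*9² - 5*(-3)*(-12)) = 4 + (4*81 + 15*(-12)) = 4 + (324 - 180) = 4 + 144 = 148)
-939/O = -939/148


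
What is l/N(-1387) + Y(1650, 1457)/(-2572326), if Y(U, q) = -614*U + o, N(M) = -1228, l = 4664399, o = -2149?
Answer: -5998554048151/1579408164 ≈ -3798.0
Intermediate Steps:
Y(U, q) = -2149 - 614*U (Y(U, q) = -614*U - 2149 = -2149 - 614*U)
l/N(-1387) + Y(1650, 1457)/(-2572326) = 4664399/(-1228) + (-2149 - 614*1650)/(-2572326) = 4664399*(-1/1228) + (-2149 - 1013100)*(-1/2572326) = -4664399/1228 - 1015249*(-1/2572326) = -4664399/1228 + 1015249/2572326 = -5998554048151/1579408164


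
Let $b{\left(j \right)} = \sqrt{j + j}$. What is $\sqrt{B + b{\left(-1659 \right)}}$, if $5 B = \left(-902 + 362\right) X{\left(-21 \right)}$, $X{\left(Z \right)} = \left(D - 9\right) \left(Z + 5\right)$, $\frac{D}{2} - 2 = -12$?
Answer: $\sqrt{-50112 + i \sqrt{3318}} \approx 0.129 + 223.86 i$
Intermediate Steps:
$D = -20$ ($D = 4 + 2 \left(-12\right) = 4 - 24 = -20$)
$X{\left(Z \right)} = -145 - 29 Z$ ($X{\left(Z \right)} = \left(-20 - 9\right) \left(Z + 5\right) = - 29 \left(5 + Z\right) = -145 - 29 Z$)
$b{\left(j \right)} = \sqrt{2} \sqrt{j}$ ($b{\left(j \right)} = \sqrt{2 j} = \sqrt{2} \sqrt{j}$)
$B = -50112$ ($B = \frac{\left(-902 + 362\right) \left(-145 - -609\right)}{5} = \frac{\left(-540\right) \left(-145 + 609\right)}{5} = \frac{\left(-540\right) 464}{5} = \frac{1}{5} \left(-250560\right) = -50112$)
$\sqrt{B + b{\left(-1659 \right)}} = \sqrt{-50112 + \sqrt{2} \sqrt{-1659}} = \sqrt{-50112 + \sqrt{2} i \sqrt{1659}} = \sqrt{-50112 + i \sqrt{3318}}$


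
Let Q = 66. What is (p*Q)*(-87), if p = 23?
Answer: -132066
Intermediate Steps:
(p*Q)*(-87) = (23*66)*(-87) = 1518*(-87) = -132066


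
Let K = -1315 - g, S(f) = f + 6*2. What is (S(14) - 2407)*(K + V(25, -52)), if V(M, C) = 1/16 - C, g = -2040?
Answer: -29602973/16 ≈ -1.8502e+6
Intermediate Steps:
S(f) = 12 + f (S(f) = f + 12 = 12 + f)
V(M, C) = 1/16 - C
K = 725 (K = -1315 - 1*(-2040) = -1315 + 2040 = 725)
(S(14) - 2407)*(K + V(25, -52)) = ((12 + 14) - 2407)*(725 + (1/16 - 1*(-52))) = (26 - 2407)*(725 + (1/16 + 52)) = -2381*(725 + 833/16) = -2381*12433/16 = -29602973/16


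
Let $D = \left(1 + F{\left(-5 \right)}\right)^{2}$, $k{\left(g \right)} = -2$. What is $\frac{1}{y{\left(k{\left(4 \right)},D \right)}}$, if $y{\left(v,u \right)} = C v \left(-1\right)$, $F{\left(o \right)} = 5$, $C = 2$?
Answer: $\frac{1}{4} \approx 0.25$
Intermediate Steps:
$D = 36$ ($D = \left(1 + 5\right)^{2} = 6^{2} = 36$)
$y{\left(v,u \right)} = - 2 v$ ($y{\left(v,u \right)} = 2 v \left(-1\right) = - 2 v$)
$\frac{1}{y{\left(k{\left(4 \right)},D \right)}} = \frac{1}{\left(-2\right) \left(-2\right)} = \frac{1}{4}$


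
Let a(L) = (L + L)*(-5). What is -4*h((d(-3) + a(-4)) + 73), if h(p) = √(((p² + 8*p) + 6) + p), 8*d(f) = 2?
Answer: -√221613 ≈ -470.76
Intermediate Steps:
d(f) = ¼ (d(f) = (⅛)*2 = ¼)
a(L) = -10*L (a(L) = (2*L)*(-5) = -10*L)
h(p) = √(6 + p² + 9*p) (h(p) = √((6 + p² + 8*p) + p) = √(6 + p² + 9*p))
-4*h((d(-3) + a(-4)) + 73) = -4*√(6 + ((¼ - 10*(-4)) + 73)² + 9*((¼ - 10*(-4)) + 73)) = -4*√(6 + ((¼ + 40) + 73)² + 9*((¼ + 40) + 73)) = -4*√(6 + (161/4 + 73)² + 9*(161/4 + 73)) = -4*√(6 + (453/4)² + 9*(453/4)) = -4*√(6 + 205209/16 + 4077/4) = -√221613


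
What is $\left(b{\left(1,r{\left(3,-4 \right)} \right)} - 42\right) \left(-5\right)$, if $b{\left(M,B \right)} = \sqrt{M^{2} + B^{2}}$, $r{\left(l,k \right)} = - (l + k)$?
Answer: $210 - 5 \sqrt{2} \approx 202.93$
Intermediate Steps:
$r{\left(l,k \right)} = - k - l$ ($r{\left(l,k \right)} = - (k + l) = - k - l$)
$b{\left(M,B \right)} = \sqrt{B^{2} + M^{2}}$
$\left(b{\left(1,r{\left(3,-4 \right)} \right)} - 42\right) \left(-5\right) = \left(\sqrt{\left(\left(-1\right) \left(-4\right) - 3\right)^{2} + 1^{2}} - 42\right) \left(-5\right) = \left(\sqrt{\left(4 - 3\right)^{2} + 1} - 42\right) \left(-5\right) = \left(\sqrt{1^{2} + 1} - 42\right) \left(-5\right) = \left(\sqrt{1 + 1} - 42\right) \left(-5\right) = \left(\sqrt{2} - 42\right) \left(-5\right) = \left(-42 + \sqrt{2}\right) \left(-5\right) = 210 - 5 \sqrt{2}$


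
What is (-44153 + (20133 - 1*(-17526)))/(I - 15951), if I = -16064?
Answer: 6494/32015 ≈ 0.20284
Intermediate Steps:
(-44153 + (20133 - 1*(-17526)))/(I - 15951) = (-44153 + (20133 - 1*(-17526)))/(-16064 - 15951) = (-44153 + (20133 + 17526))/(-32015) = (-44153 + 37659)*(-1/32015) = -6494*(-1/32015) = 6494/32015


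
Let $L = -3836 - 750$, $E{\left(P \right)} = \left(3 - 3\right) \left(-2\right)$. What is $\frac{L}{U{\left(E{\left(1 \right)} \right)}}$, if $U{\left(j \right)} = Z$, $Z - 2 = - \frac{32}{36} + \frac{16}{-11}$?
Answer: $\frac{227007}{17} \approx 13353.0$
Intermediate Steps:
$E{\left(P \right)} = 0$ ($E{\left(P \right)} = 0 \left(-2\right) = 0$)
$L = -4586$ ($L = -3836 - 750 = -4586$)
$Z = - \frac{34}{99}$ ($Z = 2 + \left(- \frac{32}{36} + \frac{16}{-11}\right) = 2 + \left(\left(-32\right) \frac{1}{36} + 16 \left(- \frac{1}{11}\right)\right) = 2 - \frac{232}{99} = - \frac{34}{99} \approx -0.34343$)
$U{\left(j \right)} = - \frac{34}{99}$
$\frac{L}{U{\left(E{\left(1 \right)} \right)}} = - \frac{4586}{- \frac{34}{99}} = \left(-4586\right) \left(- \frac{99}{34}\right) = \frac{227007}{17}$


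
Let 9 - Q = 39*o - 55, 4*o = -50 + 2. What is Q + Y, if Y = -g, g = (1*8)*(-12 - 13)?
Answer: 732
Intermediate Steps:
o = -12 (o = (-50 + 2)/4 = (¼)*(-48) = -12)
g = -200 (g = 8*(-25) = -200)
Y = 200 (Y = -1*(-200) = 200)
Q = 532 (Q = 9 - (39*(-12) - 55) = 9 - (-468 - 55) = 9 - 1*(-523) = 9 + 523 = 532)
Q + Y = 532 + 200 = 732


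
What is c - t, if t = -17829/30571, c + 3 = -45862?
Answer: -1402121086/30571 ≈ -45864.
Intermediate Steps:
c = -45865 (c = -3 - 45862 = -45865)
t = -17829/30571 (t = -17829*1/30571 = -17829/30571 ≈ -0.58320)
c - t = -45865 - 1*(-17829/30571) = -45865 + 17829/30571 = -1402121086/30571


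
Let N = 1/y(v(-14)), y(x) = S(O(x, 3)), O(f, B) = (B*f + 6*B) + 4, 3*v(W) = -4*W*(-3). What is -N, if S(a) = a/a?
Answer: -1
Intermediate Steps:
v(W) = 4*W (v(W) = (-4*W*(-3))/3 = (12*W)/3 = 4*W)
O(f, B) = 4 + 6*B + B*f (O(f, B) = (6*B + B*f) + 4 = 4 + 6*B + B*f)
S(a) = 1
y(x) = 1
N = 1 (N = 1/1 = 1)
-N = -1*1 = -1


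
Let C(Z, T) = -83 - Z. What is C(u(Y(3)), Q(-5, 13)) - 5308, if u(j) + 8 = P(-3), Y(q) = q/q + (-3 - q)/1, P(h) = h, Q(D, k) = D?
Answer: -5380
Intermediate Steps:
Y(q) = -2 - q (Y(q) = 1 + (-3 - q)*1 = 1 + (-3 - q) = -2 - q)
u(j) = -11 (u(j) = -8 - 3 = -11)
C(u(Y(3)), Q(-5, 13)) - 5308 = (-83 - 1*(-11)) - 5308 = (-83 + 11) - 5308 = -72 - 5308 = -5380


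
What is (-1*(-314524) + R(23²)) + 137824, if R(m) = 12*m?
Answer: 458696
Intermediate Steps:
(-1*(-314524) + R(23²)) + 137824 = (-1*(-314524) + 12*23²) + 137824 = (314524 + 12*529) + 137824 = (314524 + 6348) + 137824 = 320872 + 137824 = 458696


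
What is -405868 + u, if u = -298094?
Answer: -703962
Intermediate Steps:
-405868 + u = -405868 - 298094 = -703962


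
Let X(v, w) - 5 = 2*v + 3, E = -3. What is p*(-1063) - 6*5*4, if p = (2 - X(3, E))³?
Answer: 1836744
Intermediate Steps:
X(v, w) = 8 + 2*v (X(v, w) = 5 + (2*v + 3) = 5 + (3 + 2*v) = 8 + 2*v)
p = -1728 (p = (2 - (8 + 2*3))³ = (2 - (8 + 6))³ = (2 - 1*14)³ = (2 - 14)³ = (-12)³ = -1728)
p*(-1063) - 6*5*4 = -1728*(-1063) - 6*5*4 = 1836864 - 30*4 = 1836864 - 120 = 1836744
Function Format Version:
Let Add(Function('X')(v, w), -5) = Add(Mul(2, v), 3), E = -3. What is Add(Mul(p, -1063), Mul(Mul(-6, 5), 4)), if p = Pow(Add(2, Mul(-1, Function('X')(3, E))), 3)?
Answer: 1836744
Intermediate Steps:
Function('X')(v, w) = Add(8, Mul(2, v)) (Function('X')(v, w) = Add(5, Add(Mul(2, v), 3)) = Add(5, Add(3, Mul(2, v))) = Add(8, Mul(2, v)))
p = -1728 (p = Pow(Add(2, Mul(-1, Add(8, Mul(2, 3)))), 3) = Pow(Add(2, Mul(-1, Add(8, 6))), 3) = Pow(Add(2, Mul(-1, 14)), 3) = Pow(Add(2, -14), 3) = Pow(-12, 3) = -1728)
Add(Mul(p, -1063), Mul(Mul(-6, 5), 4)) = Add(Mul(-1728, -1063), Mul(Mul(-6, 5), 4)) = Add(1836864, Mul(-30, 4)) = Add(1836864, -120) = 1836744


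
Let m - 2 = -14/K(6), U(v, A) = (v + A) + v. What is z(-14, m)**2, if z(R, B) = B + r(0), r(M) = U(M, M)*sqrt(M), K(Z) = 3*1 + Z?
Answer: 16/81 ≈ 0.19753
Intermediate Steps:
U(v, A) = A + 2*v (U(v, A) = (A + v) + v = A + 2*v)
K(Z) = 3 + Z
r(M) = 3*M**(3/2) (r(M) = (M + 2*M)*sqrt(M) = (3*M)*sqrt(M) = 3*M**(3/2))
m = 4/9 (m = 2 - 14/(3 + 6) = 2 - 14/9 = 4/9 ≈ 0.44444)
z(R, B) = B (z(R, B) = B + 3*0**(3/2) = B + 3*0 = B + 0 = B)
z(-14, m)**2 = (4/9)**2 = 16/81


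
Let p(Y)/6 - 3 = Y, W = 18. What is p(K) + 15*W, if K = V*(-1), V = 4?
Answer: 264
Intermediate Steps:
K = -4 (K = 4*(-1) = -4)
p(Y) = 18 + 6*Y
p(K) + 15*W = (18 + 6*(-4)) + 15*18 = (18 - 24) + 270 = -6 + 270 = 264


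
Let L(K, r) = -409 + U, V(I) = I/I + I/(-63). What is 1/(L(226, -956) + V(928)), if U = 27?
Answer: -63/24931 ≈ -0.0025270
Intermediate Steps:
V(I) = 1 - I/63 (V(I) = 1 + I*(-1/63) = 1 - I/63)
L(K, r) = -382 (L(K, r) = -409 + 27 = -382)
1/(L(226, -956) + V(928)) = 1/(-382 + (1 - 1/63*928)) = 1/(-382 + (1 - 928/63)) = 1/(-382 - 865/63) = 1/(-24931/63) = -63/24931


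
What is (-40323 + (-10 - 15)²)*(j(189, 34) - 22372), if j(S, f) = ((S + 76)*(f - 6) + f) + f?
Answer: 590865032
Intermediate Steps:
j(S, f) = 2*f + (-6 + f)*(76 + S) (j(S, f) = ((76 + S)*(-6 + f) + f) + f = ((-6 + f)*(76 + S) + f) + f = (f + (-6 + f)*(76 + S)) + f = 2*f + (-6 + f)*(76 + S))
(-40323 + (-10 - 15)²)*(j(189, 34) - 22372) = (-40323 + (-10 - 15)²)*((-456 - 6*189 + 78*34 + 189*34) - 22372) = (-40323 + (-25)²)*((-456 - 1134 + 2652 + 6426) - 22372) = (-40323 + 625)*(7488 - 22372) = -39698*(-14884) = 590865032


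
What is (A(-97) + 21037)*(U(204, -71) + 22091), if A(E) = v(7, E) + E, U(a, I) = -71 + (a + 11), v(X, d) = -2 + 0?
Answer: 465556430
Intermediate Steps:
v(X, d) = -2
U(a, I) = -60 + a (U(a, I) = -71 + (11 + a) = -60 + a)
A(E) = -2 + E
(A(-97) + 21037)*(U(204, -71) + 22091) = ((-2 - 97) + 21037)*((-60 + 204) + 22091) = (-99 + 21037)*(144 + 22091) = 20938*22235 = 465556430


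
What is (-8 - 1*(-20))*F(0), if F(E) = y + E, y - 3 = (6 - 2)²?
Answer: 228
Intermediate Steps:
y = 19 (y = 3 + (6 - 2)² = 3 + 4² = 3 + 16 = 19)
F(E) = 19 + E
(-8 - 1*(-20))*F(0) = (-8 - 1*(-20))*(19 + 0) = (-8 + 20)*19 = 12*19 = 228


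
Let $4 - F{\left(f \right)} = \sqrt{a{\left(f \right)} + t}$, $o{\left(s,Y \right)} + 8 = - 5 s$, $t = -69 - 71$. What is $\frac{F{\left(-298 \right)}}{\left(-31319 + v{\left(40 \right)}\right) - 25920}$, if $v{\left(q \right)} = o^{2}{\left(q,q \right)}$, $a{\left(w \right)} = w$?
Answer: $- \frac{4}{13975} + \frac{i \sqrt{438}}{13975} \approx -0.00028623 + 0.0014976 i$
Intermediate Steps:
$t = -140$ ($t = -69 - 71 = -140$)
$o{\left(s,Y \right)} = -8 - 5 s$
$F{\left(f \right)} = 4 - \sqrt{-140 + f}$ ($F{\left(f \right)} = 4 - \sqrt{f - 140} = 4 - \sqrt{-140 + f}$)
$v{\left(q \right)} = \left(-8 - 5 q\right)^{2}$
$\frac{F{\left(-298 \right)}}{\left(-31319 + v{\left(40 \right)}\right) - 25920} = \frac{4 - \sqrt{-140 - 298}}{\left(-31319 + \left(8 + 5 \cdot 40\right)^{2}\right) - 25920} = \frac{4 - \sqrt{-438}}{\left(-31319 + \left(8 + 200\right)^{2}\right) - 25920} = \frac{4 - i \sqrt{438}}{\left(-31319 + 208^{2}\right) - 25920} = \frac{4 - i \sqrt{438}}{\left(-31319 + 43264\right) - 25920} = \frac{4 - i \sqrt{438}}{11945 - 25920} = \frac{4 - i \sqrt{438}}{-13975} = \left(4 - i \sqrt{438}\right) \left(- \frac{1}{13975}\right) = - \frac{4}{13975} + \frac{i \sqrt{438}}{13975}$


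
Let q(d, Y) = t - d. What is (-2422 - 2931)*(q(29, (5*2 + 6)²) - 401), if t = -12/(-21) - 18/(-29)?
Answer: 465967944/203 ≈ 2.2954e+6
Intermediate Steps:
t = 242/203 (t = -12*(-1/21) - 18*(-1/29) = 4/7 + 18/29 = 242/203 ≈ 1.1921)
q(d, Y) = 242/203 - d
(-2422 - 2931)*(q(29, (5*2 + 6)²) - 401) = (-2422 - 2931)*((242/203 - 1*29) - 401) = -5353*((242/203 - 29) - 401) = -5353*(-5645/203 - 401) = -5353*(-87048/203) = 465967944/203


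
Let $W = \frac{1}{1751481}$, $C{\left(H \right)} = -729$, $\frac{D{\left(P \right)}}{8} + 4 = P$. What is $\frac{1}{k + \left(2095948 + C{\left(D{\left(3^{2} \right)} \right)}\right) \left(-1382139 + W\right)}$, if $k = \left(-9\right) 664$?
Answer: $- \frac{1751481}{5072085628032691358} \approx -3.4532 \cdot 10^{-13}$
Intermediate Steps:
$D{\left(P \right)} = -32 + 8 P$
$W = \frac{1}{1751481} \approx 5.7095 \cdot 10^{-7}$
$k = -5976$
$\frac{1}{k + \left(2095948 + C{\left(D{\left(3^{2} \right)} \right)}\right) \left(-1382139 + W\right)} = \frac{1}{-5976 + \left(2095948 - 729\right) \left(-1382139 + \frac{1}{1751481}\right)} = \frac{1}{-5976 + 2095219 \left(- \frac{2420790197858}{1751481}\right)} = \frac{1}{-5976 - \frac{5072085617565840902}{1751481}} = \frac{1}{- \frac{5072085628032691358}{1751481}} = - \frac{1751481}{5072085628032691358}$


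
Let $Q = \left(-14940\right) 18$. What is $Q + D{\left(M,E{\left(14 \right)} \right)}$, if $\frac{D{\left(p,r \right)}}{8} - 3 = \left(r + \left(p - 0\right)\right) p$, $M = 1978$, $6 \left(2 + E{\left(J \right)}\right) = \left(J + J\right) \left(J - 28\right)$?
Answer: $\frac{89896480}{3} \approx 2.9966 \cdot 10^{7}$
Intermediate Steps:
$E{\left(J \right)} = -2 + \frac{J \left(-28 + J\right)}{3}$ ($E{\left(J \right)} = -2 + \frac{\left(J + J\right) \left(J - 28\right)}{6} = -2 + \frac{2 J \left(-28 + J\right)}{6} = -2 + \frac{J \left(-28 + J\right)}{3}$)
$D{\left(p,r \right)} = 24 + 8 p \left(p + r\right)$ ($D{\left(p,r \right)} = 24 + 8 \left(r + \left(p - 0\right)\right) p = 24 + 8 \left(r + \left(p + 0\right)\right) p = 24 + 8 \left(r + p\right) p = 24 + 8 \left(p + r\right) p = 24 + 8 p \left(p + r\right)$)
$Q = -268920$
$Q + D{\left(M,E{\left(14 \right)} \right)} = -268920 + \left(24 + 8 \cdot 1978^{2} + 8 \cdot 1978 \left(-2 - \frac{392}{3} + \frac{14^{2}}{3}\right)\right) = -268920 + \left(24 + 8 \cdot 3912484 + 8 \cdot 1978 \left(-2 - \frac{392}{3} + \frac{1}{3} \cdot 196\right)\right) = -268920 + \left(24 + 31299872 + 8 \cdot 1978 \left(-2 - \frac{392}{3} + \frac{196}{3}\right)\right) = -268920 + \left(24 + 31299872 + 8 \cdot 1978 \left(- \frac{202}{3}\right)\right) = -268920 + \left(24 + 31299872 - \frac{3196448}{3}\right) = -268920 + \frac{90703240}{3} = \frac{89896480}{3}$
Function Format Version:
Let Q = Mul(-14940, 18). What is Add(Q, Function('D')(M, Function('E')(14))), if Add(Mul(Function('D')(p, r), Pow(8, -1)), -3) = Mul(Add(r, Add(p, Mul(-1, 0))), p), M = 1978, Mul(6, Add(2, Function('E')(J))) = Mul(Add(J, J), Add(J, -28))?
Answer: Rational(89896480, 3) ≈ 2.9966e+7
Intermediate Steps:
Function('E')(J) = Add(-2, Mul(Rational(1, 3), J, Add(-28, J))) (Function('E')(J) = Add(-2, Mul(Rational(1, 6), Mul(Add(J, J), Add(J, -28)))) = Add(-2, Mul(Rational(1, 6), Mul(Mul(2, J), Add(-28, J)))) = Add(-2, Mul(Rational(1, 6), Mul(2, J, Add(-28, J)))) = Add(-2, Mul(Rational(1, 3), J, Add(-28, J))))
Function('D')(p, r) = Add(24, Mul(8, p, Add(p, r))) (Function('D')(p, r) = Add(24, Mul(8, Mul(Add(r, Add(p, Mul(-1, 0))), p))) = Add(24, Mul(8, Mul(Add(r, Add(p, 0)), p))) = Add(24, Mul(8, Mul(Add(r, p), p))) = Add(24, Mul(8, Mul(Add(p, r), p))) = Add(24, Mul(8, Mul(p, Add(p, r)))) = Add(24, Mul(8, p, Add(p, r))))
Q = -268920
Add(Q, Function('D')(M, Function('E')(14))) = Add(-268920, Add(24, Mul(8, Pow(1978, 2)), Mul(8, 1978, Add(-2, Mul(Rational(-28, 3), 14), Mul(Rational(1, 3), Pow(14, 2)))))) = Add(-268920, Add(24, Mul(8, 3912484), Mul(8, 1978, Add(-2, Rational(-392, 3), Mul(Rational(1, 3), 196))))) = Add(-268920, Add(24, 31299872, Mul(8, 1978, Add(-2, Rational(-392, 3), Rational(196, 3))))) = Add(-268920, Add(24, 31299872, Mul(8, 1978, Rational(-202, 3)))) = Add(-268920, Add(24, 31299872, Rational(-3196448, 3))) = Add(-268920, Rational(90703240, 3)) = Rational(89896480, 3)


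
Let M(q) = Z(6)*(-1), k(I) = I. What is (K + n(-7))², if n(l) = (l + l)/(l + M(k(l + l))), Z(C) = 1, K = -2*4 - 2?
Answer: 1089/16 ≈ 68.063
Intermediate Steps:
K = -10 (K = -8 - 2 = -10)
M(q) = -1 (M(q) = 1*(-1) = -1)
n(l) = 2*l/(-1 + l) (n(l) = (l + l)/(l - 1) = (2*l)/(-1 + l) = 2*l/(-1 + l))
(K + n(-7))² = (-10 + 2*(-7)/(-1 - 7))² = (-10 + 2*(-7)/(-8))² = (-10 + 2*(-7)*(-⅛))² = (-10 + 7/4)² = (-33/4)² = 1089/16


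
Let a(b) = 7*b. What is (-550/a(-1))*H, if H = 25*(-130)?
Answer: -1787500/7 ≈ -2.5536e+5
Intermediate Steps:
H = -3250
(-550/a(-1))*H = -550/(7*(-1))*(-3250) = -550/(-7)*(-3250) = -550*(-1/7)*(-3250) = (550/7)*(-3250) = -1787500/7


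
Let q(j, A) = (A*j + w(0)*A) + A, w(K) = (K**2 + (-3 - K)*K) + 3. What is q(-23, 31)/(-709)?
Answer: 589/709 ≈ 0.83075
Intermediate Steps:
w(K) = 3 + K**2 + K*(-3 - K) (w(K) = (K**2 + K*(-3 - K)) + 3 = 3 + K**2 + K*(-3 - K))
q(j, A) = 4*A + A*j (q(j, A) = (A*j + (3 - 3*0)*A) + A = (A*j + (3 + 0)*A) + A = (A*j + 3*A) + A = (3*A + A*j) + A = 4*A + A*j)
q(-23, 31)/(-709) = (31*(4 - 23))/(-709) = (31*(-19))*(-1/709) = -589*(-1/709) = 589/709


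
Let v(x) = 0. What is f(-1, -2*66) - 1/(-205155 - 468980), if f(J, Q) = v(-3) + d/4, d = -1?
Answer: -674131/2696540 ≈ -0.25000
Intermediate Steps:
f(J, Q) = -¼ (f(J, Q) = 0 - 1/4 = 0 + (¼)*(-1) = 0 - ¼ = -¼)
f(-1, -2*66) - 1/(-205155 - 468980) = -¼ - 1/(-205155 - 468980) = -¼ - 1/(-674135) = -¼ - 1*(-1/674135) = -¼ + 1/674135 = -674131/2696540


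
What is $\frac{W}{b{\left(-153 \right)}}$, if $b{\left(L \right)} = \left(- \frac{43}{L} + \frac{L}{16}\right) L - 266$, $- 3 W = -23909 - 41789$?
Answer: $\frac{1051168}{55395} \approx 18.976$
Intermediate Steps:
$W = \frac{65698}{3}$ ($W = - \frac{-23909 - 41789}{3} = \left(- \frac{1}{3}\right) \left(-65698\right) = \frac{65698}{3} \approx 21899.0$)
$b{\left(L \right)} = -266 + L \left(- \frac{43}{L} + \frac{L}{16}\right)$ ($b{\left(L \right)} = \left(- \frac{43}{L} + L \frac{1}{16}\right) L - 266 = \left(- \frac{43}{L} + \frac{L}{16}\right) L - 266 = L \left(- \frac{43}{L} + \frac{L}{16}\right) - 266 = -266 + L \left(- \frac{43}{L} + \frac{L}{16}\right)$)
$\frac{W}{b{\left(-153 \right)}} = \frac{65698}{3 \left(-309 + \frac{\left(-153\right)^{2}}{16}\right)} = \frac{65698}{3 \left(-309 + \frac{1}{16} \cdot 23409\right)} = \frac{65698}{3 \left(-309 + \frac{23409}{16}\right)} = \frac{65698}{3 \cdot \frac{18465}{16}} = \frac{65698}{3} \cdot \frac{16}{18465} = \frac{1051168}{55395}$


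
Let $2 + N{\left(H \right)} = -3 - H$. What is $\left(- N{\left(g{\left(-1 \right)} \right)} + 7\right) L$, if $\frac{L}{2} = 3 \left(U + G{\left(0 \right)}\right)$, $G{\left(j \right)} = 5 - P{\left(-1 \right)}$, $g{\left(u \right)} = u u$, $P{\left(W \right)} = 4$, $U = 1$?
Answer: $156$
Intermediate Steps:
$g{\left(u \right)} = u^{2}$
$G{\left(j \right)} = 1$ ($G{\left(j \right)} = 5 - 4 = 1$)
$N{\left(H \right)} = -5 - H$ ($N{\left(H \right)} = -2 - \left(3 + H\right) = -5 - H$)
$L = 12$ ($L = 2 \cdot 3 \left(1 + 1\right) = 2 \cdot 3 \cdot 2 = 2 \cdot 6 = 12$)
$\left(- N{\left(g{\left(-1 \right)} \right)} + 7\right) L = \left(- (-5 - \left(-1\right)^{2}) + 7\right) 12 = \left(- (-5 - 1) + 7\right) 12 = \left(\left(-1\right) \left(-6\right) + 7\right) 12 = \left(6 + 7\right) 12 = 13 \cdot 12 = 156$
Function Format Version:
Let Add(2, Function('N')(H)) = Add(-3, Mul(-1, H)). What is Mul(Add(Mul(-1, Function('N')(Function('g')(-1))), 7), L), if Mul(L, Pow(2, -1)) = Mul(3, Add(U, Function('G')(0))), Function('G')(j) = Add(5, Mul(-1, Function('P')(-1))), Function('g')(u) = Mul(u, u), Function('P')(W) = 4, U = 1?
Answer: 156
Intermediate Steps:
Function('g')(u) = Pow(u, 2)
Function('G')(j) = 1 (Function('G')(j) = Add(5, Mul(-1, 4)) = Add(5, -4) = 1)
Function('N')(H) = Add(-5, Mul(-1, H)) (Function('N')(H) = Add(-2, Add(-3, Mul(-1, H))) = Add(-5, Mul(-1, H)))
L = 12 (L = Mul(2, Mul(3, Add(1, 1))) = Mul(2, Mul(3, 2)) = Mul(2, 6) = 12)
Mul(Add(Mul(-1, Function('N')(Function('g')(-1))), 7), L) = Mul(Add(Mul(-1, Add(-5, Mul(-1, Pow(-1, 2)))), 7), 12) = Mul(Add(Mul(-1, Add(-5, Mul(-1, 1))), 7), 12) = Mul(Add(Mul(-1, Add(-5, -1)), 7), 12) = Mul(Add(Mul(-1, -6), 7), 12) = Mul(Add(6, 7), 12) = Mul(13, 12) = 156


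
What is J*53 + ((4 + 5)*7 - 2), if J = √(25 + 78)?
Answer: 61 + 53*√103 ≈ 598.89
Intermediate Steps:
J = √103 ≈ 10.149
J*53 + ((4 + 5)*7 - 2) = √103*53 + ((4 + 5)*7 - 2) = 53*√103 + (9*7 - 2) = 53*√103 + (63 - 2) = 53*√103 + 61 = 61 + 53*√103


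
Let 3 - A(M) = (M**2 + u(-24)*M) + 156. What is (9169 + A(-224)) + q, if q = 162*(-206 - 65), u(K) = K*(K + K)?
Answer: 172986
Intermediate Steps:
u(K) = 2*K**2 (u(K) = K*(2*K) = 2*K**2)
q = -43902 (q = 162*(-271) = -43902)
A(M) = -153 - M**2 - 1152*M (A(M) = 3 - ((M**2 + (2*(-24)**2)*M) + 156) = 3 - ((M**2 + (2*576)*M) + 156) = 3 - ((M**2 + 1152*M) + 156) = 3 - (156 + M**2 + 1152*M) = 3 + (-156 - M**2 - 1152*M) = -153 - M**2 - 1152*M)
(9169 + A(-224)) + q = (9169 + (-153 - 1*(-224)**2 - 1152*(-224))) - 43902 = (9169 + (-153 - 1*50176 + 258048)) - 43902 = (9169 + (-153 - 50176 + 258048)) - 43902 = (9169 + 207719) - 43902 = 216888 - 43902 = 172986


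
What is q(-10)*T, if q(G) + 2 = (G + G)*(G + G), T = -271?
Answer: -107858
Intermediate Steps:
q(G) = -2 + 4*G² (q(G) = -2 + (G + G)*(G + G) = -2 + (2*G)*(2*G) = -2 + 4*G²)
q(-10)*T = (-2 + 4*(-10)²)*(-271) = (-2 + 4*100)*(-271) = (-2 + 400)*(-271) = 398*(-271) = -107858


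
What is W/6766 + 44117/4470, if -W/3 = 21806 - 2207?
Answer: 8918258/7561005 ≈ 1.1795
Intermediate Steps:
W = -58797 (W = -3*(21806 - 2207) = -3*19599 = -58797)
W/6766 + 44117/4470 = -58797/6766 + 44117/4470 = 8918258/7561005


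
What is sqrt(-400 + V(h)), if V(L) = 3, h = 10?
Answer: I*sqrt(397) ≈ 19.925*I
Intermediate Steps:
sqrt(-400 + V(h)) = sqrt(-400 + 3) = sqrt(-397) = I*sqrt(397)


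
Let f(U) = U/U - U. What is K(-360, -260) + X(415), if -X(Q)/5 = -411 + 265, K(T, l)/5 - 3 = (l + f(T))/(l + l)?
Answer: 77379/104 ≈ 744.03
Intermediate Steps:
f(U) = 1 - U
K(T, l) = 15 + 5*(1 + l - T)/(2*l) (K(T, l) = 15 + 5*((l + (1 - T))/(l + l)) = 15 + 5*((1 + l - T)/((2*l))) = 15 + 5*((1 + l - T)*(1/(2*l))) = 15 + 5*((1 + l - T)/(2*l)) = 15 + 5*(1 + l - T)/(2*l))
X(Q) = 730 (X(Q) = -5*(-411 + 265) = -5*(-146) = 730)
K(-360, -260) + X(415) = (5/2)*(1 - 1*(-360) + 7*(-260))/(-260) + 730 = (5/2)*(-1/260)*(1 + 360 - 1820) + 730 = (5/2)*(-1/260)*(-1459) + 730 = 1459/104 + 730 = 77379/104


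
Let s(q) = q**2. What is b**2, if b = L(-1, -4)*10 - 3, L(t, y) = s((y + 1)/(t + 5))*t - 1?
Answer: 22201/64 ≈ 346.89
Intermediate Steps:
L(t, y) = -1 + t*(1 + y)**2/(5 + t)**2 (L(t, y) = ((y + 1)/(t + 5))**2*t - 1 = ((1 + y)/(5 + t))**2*t - 1 = ((1 + y)**2/(5 + t)**2)*t - 1 = t*(1 + y)**2/(5 + t)**2 - 1 = -1 + t*(1 + y)**2/(5 + t)**2)
b = -149/8 (b = (-1 - (1 - 4)**2/(5 - 1)**2)*10 - 3 = (-1 - 1*(-3)**2/4**2)*10 - 3 = (-1 - 1*9*1/16)*10 - 3 = (-1 - 9/16)*10 - 3 = -25/16*10 - 3 = -125/8 - 3 = -149/8 ≈ -18.625)
b**2 = (-149/8)**2 = 22201/64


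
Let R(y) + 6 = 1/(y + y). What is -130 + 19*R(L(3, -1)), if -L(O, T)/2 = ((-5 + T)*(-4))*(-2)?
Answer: -46829/192 ≈ -243.90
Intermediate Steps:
L(O, T) = 80 - 16*T (L(O, T) = -2*(-5 + T)*(-4)*(-2) = -2*(20 - 4*T)*(-2) = -2*(-40 + 8*T) = 80 - 16*T)
R(y) = -6 + 1/(2*y) (R(y) = -6 + 1/(y + y) = -6 + 1/(2*y))
-130 + 19*R(L(3, -1)) = -130 + 19*(-6 + 1/(2*(80 - 16*(-1)))) = -130 + 19*(-6 + 1/(2*(80 + 16))) = -130 + 19*(-6 + (½)/96) = -130 + 19*(-6 + (½)*(1/96)) = -130 + 19*(-6 + 1/192) = -130 + 19*(-1151/192) = -130 - 21869/192 = -46829/192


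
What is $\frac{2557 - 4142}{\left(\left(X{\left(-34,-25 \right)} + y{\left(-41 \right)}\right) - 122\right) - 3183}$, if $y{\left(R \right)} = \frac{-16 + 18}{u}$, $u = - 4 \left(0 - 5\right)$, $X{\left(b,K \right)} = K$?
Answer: $\frac{15850}{33299} \approx 0.47599$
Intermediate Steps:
$u = 20$ ($u = \left(-4\right) \left(-5\right) = 20$)
$y{\left(R \right)} = \frac{1}{10}$ ($y{\left(R \right)} = \frac{-16 + 18}{20} = 2 \cdot \frac{1}{20} = \frac{1}{10}$)
$\frac{2557 - 4142}{\left(\left(X{\left(-34,-25 \right)} + y{\left(-41 \right)}\right) - 122\right) - 3183} = \frac{2557 - 4142}{\left(\left(-25 + \frac{1}{10}\right) - 122\right) - 3183} = - \frac{1585}{\left(- \frac{249}{10} - 122\right) - 3183} = - \frac{1585}{- \frac{1469}{10} - 3183} = - \frac{1585}{- \frac{33299}{10}} = \left(-1585\right) \left(- \frac{10}{33299}\right) = \frac{15850}{33299}$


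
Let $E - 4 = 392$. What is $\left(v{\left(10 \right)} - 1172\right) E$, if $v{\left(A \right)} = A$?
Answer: $-460152$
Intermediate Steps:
$E = 396$ ($E = 4 + 392 = 396$)
$\left(v{\left(10 \right)} - 1172\right) E = \left(10 - 1172\right) 396 = \left(-1162\right) 396 = -460152$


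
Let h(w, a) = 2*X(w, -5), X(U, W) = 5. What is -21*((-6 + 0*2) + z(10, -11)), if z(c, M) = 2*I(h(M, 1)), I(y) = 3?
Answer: 0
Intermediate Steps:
h(w, a) = 10 (h(w, a) = 2*5 = 10)
z(c, M) = 6 (z(c, M) = 2*3 = 6)
-21*((-6 + 0*2) + z(10, -11)) = -21*((-6 + 0*2) + 6) = -21*((-6 + 0) + 6) = -21*(-6 + 6) = -21*0 = 0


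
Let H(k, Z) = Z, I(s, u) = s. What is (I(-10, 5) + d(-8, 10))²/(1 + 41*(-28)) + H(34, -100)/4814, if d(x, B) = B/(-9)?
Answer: -28715350/223627149 ≈ -0.12841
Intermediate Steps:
d(x, B) = -B/9 (d(x, B) = B*(-⅑) = -B/9)
(I(-10, 5) + d(-8, 10))²/(1 + 41*(-28)) + H(34, -100)/4814 = (-10 - ⅑*10)²/(1 + 41*(-28)) - 100/4814 = (-10 - 10/9)²/(1 - 1148) - 100*1/4814 = (-100/9)²/(-1147) - 50/2407 = (10000/81)*(-1/1147) - 50/2407 = -10000/92907 - 50/2407 = -28715350/223627149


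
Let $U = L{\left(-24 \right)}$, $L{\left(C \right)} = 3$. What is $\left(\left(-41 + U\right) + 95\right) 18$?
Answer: $1026$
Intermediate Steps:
$U = 3$
$\left(\left(-41 + U\right) + 95\right) 18 = \left(\left(-41 + 3\right) + 95\right) 18 = \left(-38 + 95\right) 18 = 57 \cdot 18 = 1026$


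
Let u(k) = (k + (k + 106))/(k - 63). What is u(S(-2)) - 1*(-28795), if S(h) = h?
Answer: 1871573/65 ≈ 28793.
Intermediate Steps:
u(k) = (106 + 2*k)/(-63 + k) (u(k) = (k + (106 + k))/(-63 + k) = (106 + 2*k)/(-63 + k))
u(S(-2)) - 1*(-28795) = 2*(53 - 2)/(-63 - 2) - 1*(-28795) = 2*51/(-65) + 28795 = 2*(-1/65)*51 + 28795 = -102/65 + 28795 = 1871573/65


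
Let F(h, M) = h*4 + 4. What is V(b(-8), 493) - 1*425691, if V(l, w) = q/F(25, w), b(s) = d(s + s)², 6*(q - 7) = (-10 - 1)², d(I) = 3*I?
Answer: -265631021/624 ≈ -4.2569e+5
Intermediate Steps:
F(h, M) = 4 + 4*h (F(h, M) = 4*h + 4 = 4 + 4*h)
q = 163/6 (q = 7 + (-10 - 1)²/6 = 7 + (⅙)*(-11)² = 7 + (⅙)*121 = 7 + 121/6 = 163/6 ≈ 27.167)
b(s) = 36*s² (b(s) = (3*(s + s))² = (3*(2*s))² = (6*s)² = 36*s²)
V(l, w) = 163/624 (V(l, w) = 163/(6*(4 + 4*25)) = 163/(6*(4 + 100)) = (163/6)/104 = (163/6)*(1/104) = 163/624)
V(b(-8), 493) - 1*425691 = 163/624 - 1*425691 = 163/624 - 425691 = -265631021/624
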